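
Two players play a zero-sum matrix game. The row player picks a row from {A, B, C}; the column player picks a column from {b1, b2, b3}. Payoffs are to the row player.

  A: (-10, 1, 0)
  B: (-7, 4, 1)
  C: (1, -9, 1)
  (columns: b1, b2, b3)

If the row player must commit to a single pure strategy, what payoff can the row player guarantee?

Row minima: A → -10, B → -7, C → -9.
The best of these is -7.

-7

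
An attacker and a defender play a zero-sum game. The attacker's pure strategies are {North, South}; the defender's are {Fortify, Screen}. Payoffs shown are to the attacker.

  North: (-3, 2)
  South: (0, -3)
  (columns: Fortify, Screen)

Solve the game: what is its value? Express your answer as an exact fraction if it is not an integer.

-9/8

Row minima: North → -3, South → -3; maximin = -3.
Column maxima: Fortify → 0, Screen → 2; minimax = 0.
-3 ≠ 0, so there is no saddle point; optimal play is mixed.
Let the attacker play North with probability p. Expected payoff against Fortify: (-3)p + 0(1−p) = −3p; against Screen: 2p + (-3)(1−p) = 5p − 3.
Setting these equal: −3p = 5p − 3 ⇒ −8p = -3 ⇒ p = 3/8, and the value is (-3)·(3/8) = -9/8.
For the defender: with q = P(Fortify), equating North's and South's payoffs gives −5q + 2 = 3q − 3 ⇒ q = 5/8.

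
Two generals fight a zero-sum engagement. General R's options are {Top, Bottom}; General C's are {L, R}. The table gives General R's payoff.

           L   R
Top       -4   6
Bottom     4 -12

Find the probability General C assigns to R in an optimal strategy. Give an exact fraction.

Row minima: Top → -4, Bottom → -12; maximin = -4.
Column maxima: L → 4, R → 6; minimax = 4.
-4 ≠ 4, so there is no saddle point; optimal play is mixed.
Let General R play Top with probability p. Expected payoff against L: (-4)p + 4(1−p) = −8p + 4; against R: 6p + (-12)(1−p) = 18p − 12.
Setting these equal: −8p + 4 = 18p − 12 ⇒ −26p = -16 ⇒ p = 8/13, and the value is (-8)·(8/13) + 4 = -12/13.
For General C: with q = P(L), equating Top's and Bottom's payoffs gives −10q + 6 = 16q − 12 ⇒ q = 9/13.

4/13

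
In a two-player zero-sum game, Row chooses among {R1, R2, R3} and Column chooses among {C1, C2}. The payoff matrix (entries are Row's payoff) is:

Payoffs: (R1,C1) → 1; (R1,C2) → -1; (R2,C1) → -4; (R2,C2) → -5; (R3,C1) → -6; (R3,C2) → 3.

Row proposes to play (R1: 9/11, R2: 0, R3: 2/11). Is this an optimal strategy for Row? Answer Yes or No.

Against C1 this mix gives (9/11)·1 + (2/11)·(-6) = -3/11.
Against C2 this mix gives (9/11)·(-1) + (2/11)·3 = -3/11.
All of Column's active replies (C1, C2) yield -3/11, and no column does worse for Row. The mix makes Column indifferent and guarantees -3/11, so it is optimal.

Yes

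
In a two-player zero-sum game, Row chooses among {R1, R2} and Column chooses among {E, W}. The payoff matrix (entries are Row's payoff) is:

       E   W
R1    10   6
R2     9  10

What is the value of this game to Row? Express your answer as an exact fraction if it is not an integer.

Row minima: R1 → 6, R2 → 9; maximin = 9.
Column maxima: E → 10, W → 10; minimax = 10.
9 ≠ 10, so there is no saddle point; optimal play is mixed.
Let Row play R1 with probability p. Expected payoff against E: 10p + 9(1−p) = p + 9; against W: 6p + 10(1−p) = −4p + 10.
Setting these equal: p + 9 = −4p + 10 ⇒ 5p = 1 ⇒ p = 1/5, and the value is (1)·(1/5) + 9 = 46/5.
For Column: with q = P(E), equating R1's and R2's payoffs gives 4q + 6 = −q + 10 ⇒ q = 4/5.

46/5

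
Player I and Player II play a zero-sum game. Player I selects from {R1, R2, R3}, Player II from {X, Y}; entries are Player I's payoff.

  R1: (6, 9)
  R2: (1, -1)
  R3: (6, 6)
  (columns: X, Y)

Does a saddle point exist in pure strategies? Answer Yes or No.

Row minima: R1 → 6, R2 → -1, R3 → 6; maximin = 6.
Column maxima: X → 6, Y → 9; minimax = 6.
maximin = minimax = 6, so a saddle point exists.

Yes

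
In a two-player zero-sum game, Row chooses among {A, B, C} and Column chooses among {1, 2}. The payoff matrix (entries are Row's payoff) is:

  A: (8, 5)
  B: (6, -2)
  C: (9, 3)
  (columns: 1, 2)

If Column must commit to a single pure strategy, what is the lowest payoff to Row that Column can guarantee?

Column maxima: 1 → 9, 2 → 5.
The smallest of these is 5.

5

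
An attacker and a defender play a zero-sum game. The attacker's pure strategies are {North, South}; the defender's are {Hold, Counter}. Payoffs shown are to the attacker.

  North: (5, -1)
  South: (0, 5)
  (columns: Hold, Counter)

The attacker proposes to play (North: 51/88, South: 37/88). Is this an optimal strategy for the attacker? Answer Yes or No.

No

Against Hold this mix gives (51/88)·5 + (37/88)·0 = 255/88.
Against Counter this mix gives (51/88)·(-1) + (37/88)·5 = 67/44.
The defender will play Counter, holding the attacker to 67/44. Shifting weight toward the row that does better against Counter would raise this floor (the equalizing mix achieves 25/11 against both Counter and Hold), so the proposed strategy is not optimal.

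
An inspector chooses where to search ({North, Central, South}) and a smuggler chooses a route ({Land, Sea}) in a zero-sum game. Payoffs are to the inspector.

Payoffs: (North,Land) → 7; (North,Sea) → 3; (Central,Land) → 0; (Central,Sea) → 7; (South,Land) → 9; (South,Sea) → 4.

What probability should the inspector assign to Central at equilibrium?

Row minima: North → 3, Central → 0, South → 4; maximin = 4.
Column maxima: Land → 9, Sea → 7; minimax = 7.
4 ≠ 7, so there is no saddle point; optimal play is mixed.
North is strictly dominated by South, so the inspector never plays it.
On the remaining 2×2 (Central, South vs Land, Sea):
Let the inspector play Central with probability p. Expected payoff against Land: 0p + 9(1−p) = −9p + 9; against Sea: 7p + 4(1−p) = 3p + 4.
Setting these equal: −9p + 9 = 3p + 4 ⇒ −12p = -5 ⇒ p = 5/12, and the value is (-9)·(5/12) + 9 = 21/4.
For the smuggler: with q = P(Land), equating Central's and South's payoffs gives −7q + 7 = 5q + 4 ⇒ q = 1/4.

5/12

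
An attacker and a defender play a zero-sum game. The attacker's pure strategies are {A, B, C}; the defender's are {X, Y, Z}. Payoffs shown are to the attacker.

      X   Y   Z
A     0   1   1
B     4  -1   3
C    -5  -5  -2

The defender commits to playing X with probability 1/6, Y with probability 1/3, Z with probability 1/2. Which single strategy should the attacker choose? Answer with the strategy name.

Expected payoff of A: (1/6)·0 + (1/3)·1 + (1/2)·1 = 5/6.
Expected payoff of B: (1/6)·4 + (1/3)·(-1) + (1/2)·3 = 11/6.
Expected payoff of C: (1/6)·(-5) + (1/3)·(-5) + (1/2)·(-2) = -7/2.
The largest is 11/6, so the attacker's best response is B.

B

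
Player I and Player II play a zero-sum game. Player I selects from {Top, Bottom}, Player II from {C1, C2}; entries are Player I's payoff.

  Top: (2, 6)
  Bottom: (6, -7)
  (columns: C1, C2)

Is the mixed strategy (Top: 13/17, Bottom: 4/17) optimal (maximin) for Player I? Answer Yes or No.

Yes

Against C1 this mix gives (13/17)·2 + (4/17)·6 = 50/17.
Against C2 this mix gives (13/17)·6 + (4/17)·(-7) = 50/17.
All of Player II's active replies (C1, C2) yield 50/17, and no column does worse for Player I. The mix makes Player II indifferent and guarantees 50/17, so it is optimal.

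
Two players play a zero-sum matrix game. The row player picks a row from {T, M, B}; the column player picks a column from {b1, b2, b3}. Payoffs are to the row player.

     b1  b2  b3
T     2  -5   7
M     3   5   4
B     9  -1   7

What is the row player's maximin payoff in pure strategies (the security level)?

3

Row minima: T → -5, M → 3, B → -1.
The best of these is 3.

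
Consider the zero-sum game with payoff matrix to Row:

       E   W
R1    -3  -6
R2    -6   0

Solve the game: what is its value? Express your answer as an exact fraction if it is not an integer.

Row minima: R1 → -6, R2 → -6; maximin = -6.
Column maxima: E → -3, W → 0; minimax = -3.
-6 ≠ -3, so there is no saddle point; optimal play is mixed.
Let Row play R1 with probability p. Expected payoff against E: (-3)p + (-6)(1−p) = 3p − 6; against W: (-6)p + 0(1−p) = −6p.
Setting these equal: 3p − 6 = −6p ⇒ 9p = 6 ⇒ p = 2/3, and the value is (3)·(2/3) − 6 = -4.
For Column: with q = P(E), equating R1's and R2's payoffs gives 3q − 6 = −6q ⇒ q = 2/3.

-4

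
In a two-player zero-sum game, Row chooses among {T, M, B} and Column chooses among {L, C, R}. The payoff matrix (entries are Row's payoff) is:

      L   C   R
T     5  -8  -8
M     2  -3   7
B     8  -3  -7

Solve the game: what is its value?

-3

Row minima: T → -8, M → -3, B → -7; maximin = -3.
Column maxima: L → 8, C → -3, R → 7; minimax = -3.
Since maximin = minimax = -3, there is a saddle point and the value is -3.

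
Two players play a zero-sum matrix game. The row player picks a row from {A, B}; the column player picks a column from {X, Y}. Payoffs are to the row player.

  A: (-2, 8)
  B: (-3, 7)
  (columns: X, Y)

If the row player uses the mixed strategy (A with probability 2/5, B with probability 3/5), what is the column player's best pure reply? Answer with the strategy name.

If the column player plays X, the row player's expected payoff is (2/5)·(-2) + (3/5)·(-3) = -13/5.
If the column player plays Y, the row player's expected payoff is (2/5)·8 + (3/5)·7 = 37/5.
The column player minimizes the row player's payoff; the smallest is -13/5, so the best response is X.

X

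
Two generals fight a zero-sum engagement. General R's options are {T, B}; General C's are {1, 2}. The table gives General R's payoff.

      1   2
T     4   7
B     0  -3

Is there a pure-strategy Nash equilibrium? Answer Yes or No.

Row minima: T → 4, B → -3; maximin = 4.
Column maxima: 1 → 4, 2 → 7; minimax = 4.
maximin = minimax = 4, so a saddle point exists.

Yes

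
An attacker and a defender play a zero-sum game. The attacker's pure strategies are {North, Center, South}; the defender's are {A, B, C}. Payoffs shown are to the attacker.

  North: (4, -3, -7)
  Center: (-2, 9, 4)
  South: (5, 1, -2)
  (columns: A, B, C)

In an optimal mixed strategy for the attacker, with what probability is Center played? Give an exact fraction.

Row minima: North → -7, Center → -2, South → -2; maximin = -2.
Column maxima: A → 5, B → 9, C → 4; minimax = 4.
-2 ≠ 4, so there is no saddle point; optimal play is mixed.
North is strictly dominated by South, so the attacker never plays it.
B is strictly dominated by C (it gives the attacker strictly more in every row), so the defender never plays it.
On the remaining 2×2 (Center, South vs A, C):
Let the attacker play Center with probability p. Expected payoff against A: (-2)p + 5(1−p) = −7p + 5; against C: 4p + (-2)(1−p) = 6p − 2.
Setting these equal: −7p + 5 = 6p − 2 ⇒ −13p = -7 ⇒ p = 7/13, and the value is (-7)·(7/13) + 5 = 16/13.
For the defender: with q = P(A), equating Center's and South's payoffs gives −6q + 4 = 7q − 2 ⇒ q = 6/13.

7/13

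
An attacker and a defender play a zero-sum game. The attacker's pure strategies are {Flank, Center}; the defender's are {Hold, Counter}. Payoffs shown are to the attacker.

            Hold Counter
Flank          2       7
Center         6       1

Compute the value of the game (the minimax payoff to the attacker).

4

Row minima: Flank → 2, Center → 1; maximin = 2.
Column maxima: Hold → 6, Counter → 7; minimax = 6.
2 ≠ 6, so there is no saddle point; optimal play is mixed.
Let the attacker play Flank with probability p. Expected payoff against Hold: 2p + 6(1−p) = −4p + 6; against Counter: 7p + 1(1−p) = 6p + 1.
Setting these equal: −4p + 6 = 6p + 1 ⇒ −10p = -5 ⇒ p = 1/2, and the value is (-4)·(1/2) + 6 = 4.
For the defender: with q = P(Hold), equating Flank's and Center's payoffs gives −5q + 7 = 5q + 1 ⇒ q = 3/5.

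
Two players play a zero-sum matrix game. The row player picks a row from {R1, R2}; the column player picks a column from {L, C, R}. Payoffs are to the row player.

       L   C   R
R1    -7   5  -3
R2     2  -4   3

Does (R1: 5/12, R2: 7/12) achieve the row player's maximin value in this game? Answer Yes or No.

No

Against L this mix gives (5/12)·(-7) + (7/12)·2 = -7/4.
Against C this mix gives (5/12)·5 + (7/12)·(-4) = -1/4.
Against R this mix gives (5/12)·(-3) + (7/12)·3 = 1/2.
The column player will play L, holding the row player to -7/4. Shifting weight toward the row that does better against L would raise this floor (the equalizing mix achieves -1 against both L and C), so the proposed strategy is not optimal.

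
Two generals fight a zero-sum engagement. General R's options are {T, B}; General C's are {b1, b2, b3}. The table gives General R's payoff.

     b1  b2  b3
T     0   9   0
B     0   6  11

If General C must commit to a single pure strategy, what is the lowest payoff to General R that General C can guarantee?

Column maxima: b1 → 0, b2 → 9, b3 → 11.
The smallest of these is 0.

0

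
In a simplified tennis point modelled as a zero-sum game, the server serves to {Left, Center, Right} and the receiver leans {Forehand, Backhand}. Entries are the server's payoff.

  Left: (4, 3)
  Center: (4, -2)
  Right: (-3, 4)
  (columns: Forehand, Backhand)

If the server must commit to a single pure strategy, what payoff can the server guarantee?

Row minima: Left → 3, Center → -2, Right → -3.
The best of these is 3.

3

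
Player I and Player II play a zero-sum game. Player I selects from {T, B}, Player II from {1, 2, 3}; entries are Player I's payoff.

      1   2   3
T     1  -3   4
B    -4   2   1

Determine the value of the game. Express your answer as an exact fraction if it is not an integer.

-1

Row minima: T → -3, B → -4; maximin = -3.
Column maxima: 1 → 1, 2 → 2, 3 → 4; minimax = 1.
-3 ≠ 1, so there is no saddle point; optimal play is mixed.
3 is strictly dominated by 1 (it gives Player I strictly more in every row), so Player II never plays it.
On the remaining 2×2 (T, B vs 1, 2):
Let Player I play T with probability p. Expected payoff against 1: 1p + (-4)(1−p) = 5p − 4; against 2: (-3)p + 2(1−p) = −5p + 2.
Setting these equal: 5p − 4 = −5p + 2 ⇒ 10p = 6 ⇒ p = 3/5, and the value is (5)·(3/5) − 4 = -1.
For Player II: with q = P(1), equating T's and B's payoffs gives 4q − 3 = −6q + 2 ⇒ q = 1/2.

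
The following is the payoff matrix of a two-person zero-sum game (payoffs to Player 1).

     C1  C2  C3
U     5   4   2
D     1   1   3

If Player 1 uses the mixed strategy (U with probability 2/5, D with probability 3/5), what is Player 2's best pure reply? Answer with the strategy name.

C2

If Player 2 plays C1, Player 1's expected payoff is (2/5)·5 + (3/5)·1 = 13/5.
If Player 2 plays C2, Player 1's expected payoff is (2/5)·4 + (3/5)·1 = 11/5.
If Player 2 plays C3, Player 1's expected payoff is (2/5)·2 + (3/5)·3 = 13/5.
Player 2 minimizes Player 1's payoff; the smallest is 11/5, so the best response is C2.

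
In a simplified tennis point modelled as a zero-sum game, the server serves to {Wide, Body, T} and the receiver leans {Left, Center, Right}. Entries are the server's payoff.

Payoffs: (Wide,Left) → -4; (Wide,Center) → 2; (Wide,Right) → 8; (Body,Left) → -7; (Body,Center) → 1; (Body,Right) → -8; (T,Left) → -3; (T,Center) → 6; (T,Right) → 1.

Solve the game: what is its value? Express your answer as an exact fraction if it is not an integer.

-3

Row minima: Wide → -4, Body → -8, T → -3; maximin = -3.
Column maxima: Left → -3, Center → 6, Right → 8; minimax = -3.
Since maximin = minimax = -3, there is a saddle point and the value is -3.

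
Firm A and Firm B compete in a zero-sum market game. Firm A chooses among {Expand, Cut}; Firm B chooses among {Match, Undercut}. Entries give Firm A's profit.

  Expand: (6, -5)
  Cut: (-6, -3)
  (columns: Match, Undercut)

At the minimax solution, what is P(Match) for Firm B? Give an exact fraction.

1/7

Row minima: Expand → -5, Cut → -6; maximin = -5.
Column maxima: Match → 6, Undercut → -3; minimax = -3.
-5 ≠ -3, so there is no saddle point; optimal play is mixed.
Let Firm A play Expand with probability p. Expected payoff against Match: 6p + (-6)(1−p) = 12p − 6; against Undercut: (-5)p + (-3)(1−p) = −2p − 3.
Setting these equal: 12p − 6 = −2p − 3 ⇒ 14p = 3 ⇒ p = 3/14, and the value is (12)·(3/14) − 6 = -24/7.
For Firm B: with q = P(Match), equating Expand's and Cut's payoffs gives 11q − 5 = −3q − 3 ⇒ q = 1/7.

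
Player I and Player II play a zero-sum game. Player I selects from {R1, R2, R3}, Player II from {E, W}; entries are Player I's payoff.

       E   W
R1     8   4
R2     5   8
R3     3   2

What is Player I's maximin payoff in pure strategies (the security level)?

Row minima: R1 → 4, R2 → 5, R3 → 2.
The best of these is 5.

5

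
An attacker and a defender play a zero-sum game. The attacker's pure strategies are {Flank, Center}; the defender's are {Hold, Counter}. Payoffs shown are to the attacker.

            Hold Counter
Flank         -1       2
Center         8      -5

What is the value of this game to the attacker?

11/16

Row minima: Flank → -1, Center → -5; maximin = -1.
Column maxima: Hold → 8, Counter → 2; minimax = 2.
-1 ≠ 2, so there is no saddle point; optimal play is mixed.
Let the attacker play Flank with probability p. Expected payoff against Hold: (-1)p + 8(1−p) = −9p + 8; against Counter: 2p + (-5)(1−p) = 7p − 5.
Setting these equal: −9p + 8 = 7p − 5 ⇒ −16p = -13 ⇒ p = 13/16, and the value is (-9)·(13/16) + 8 = 11/16.
For the defender: with q = P(Hold), equating Flank's and Center's payoffs gives −3q + 2 = 13q − 5 ⇒ q = 7/16.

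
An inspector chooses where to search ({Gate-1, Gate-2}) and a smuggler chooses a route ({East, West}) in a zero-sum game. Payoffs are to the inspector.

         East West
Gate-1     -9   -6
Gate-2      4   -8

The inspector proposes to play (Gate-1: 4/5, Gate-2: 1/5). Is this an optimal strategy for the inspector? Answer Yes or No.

Yes

Against East this mix gives (4/5)·(-9) + (1/5)·4 = -32/5.
Against West this mix gives (4/5)·(-6) + (1/5)·(-8) = -32/5.
All of the smuggler's active replies (East, West) yield -32/5, and no column does worse for the inspector. The mix makes the smuggler indifferent and guarantees -32/5, so it is optimal.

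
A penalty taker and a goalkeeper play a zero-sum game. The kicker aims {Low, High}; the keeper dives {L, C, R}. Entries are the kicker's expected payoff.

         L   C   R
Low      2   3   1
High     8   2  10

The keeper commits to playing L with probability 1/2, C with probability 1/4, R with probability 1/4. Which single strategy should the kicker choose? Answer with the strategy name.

High

Expected payoff of Low: (1/2)·2 + (1/4)·3 + (1/4)·1 = 2.
Expected payoff of High: (1/2)·8 + (1/4)·2 + (1/4)·10 = 7.
The largest is 7, so the kicker's best response is High.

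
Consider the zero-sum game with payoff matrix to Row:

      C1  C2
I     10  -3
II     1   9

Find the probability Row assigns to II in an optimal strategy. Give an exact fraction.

Row minima: I → -3, II → 1; maximin = 1.
Column maxima: C1 → 10, C2 → 9; minimax = 9.
1 ≠ 9, so there is no saddle point; optimal play is mixed.
Let Row play I with probability p. Expected payoff against C1: 10p + 1(1−p) = 9p + 1; against C2: (-3)p + 9(1−p) = −12p + 9.
Setting these equal: 9p + 1 = −12p + 9 ⇒ 21p = 8 ⇒ p = 8/21, and the value is (9)·(8/21) + 1 = 31/7.
For Column: with q = P(C1), equating I's and II's payoffs gives 13q − 3 = −8q + 9 ⇒ q = 4/7.

13/21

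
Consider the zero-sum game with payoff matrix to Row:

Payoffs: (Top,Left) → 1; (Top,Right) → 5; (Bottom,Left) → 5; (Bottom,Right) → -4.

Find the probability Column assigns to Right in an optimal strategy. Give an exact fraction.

4/13

Row minima: Top → 1, Bottom → -4; maximin = 1.
Column maxima: Left → 5, Right → 5; minimax = 5.
1 ≠ 5, so there is no saddle point; optimal play is mixed.
Let Row play Top with probability p. Expected payoff against Left: 1p + 5(1−p) = −4p + 5; against Right: 5p + (-4)(1−p) = 9p − 4.
Setting these equal: −4p + 5 = 9p − 4 ⇒ −13p = -9 ⇒ p = 9/13, and the value is (-4)·(9/13) + 5 = 29/13.
For Column: with q = P(Left), equating Top's and Bottom's payoffs gives −4q + 5 = 9q − 4 ⇒ q = 9/13.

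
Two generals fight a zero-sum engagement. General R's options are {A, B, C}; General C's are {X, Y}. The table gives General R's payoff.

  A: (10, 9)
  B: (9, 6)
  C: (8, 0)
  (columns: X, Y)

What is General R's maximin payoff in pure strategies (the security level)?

9

Row minima: A → 9, B → 6, C → 0.
The best of these is 9.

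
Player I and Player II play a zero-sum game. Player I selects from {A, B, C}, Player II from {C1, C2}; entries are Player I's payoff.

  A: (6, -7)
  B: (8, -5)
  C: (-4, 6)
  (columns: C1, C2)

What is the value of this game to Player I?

28/23

Row minima: A → -7, B → -5, C → -4; maximin = -4.
Column maxima: C1 → 8, C2 → 6; minimax = 6.
-4 ≠ 6, so there is no saddle point; optimal play is mixed.
A is strictly dominated by B, so Player I never plays it.
On the remaining 2×2 (B, C vs C1, C2):
Let Player I play B with probability p. Expected payoff against C1: 8p + (-4)(1−p) = 12p − 4; against C2: (-5)p + 6(1−p) = −11p + 6.
Setting these equal: 12p − 4 = −11p + 6 ⇒ 23p = 10 ⇒ p = 10/23, and the value is (12)·(10/23) − 4 = 28/23.
For Player II: with q = P(C1), equating B's and C's payoffs gives 13q − 5 = −10q + 6 ⇒ q = 11/23.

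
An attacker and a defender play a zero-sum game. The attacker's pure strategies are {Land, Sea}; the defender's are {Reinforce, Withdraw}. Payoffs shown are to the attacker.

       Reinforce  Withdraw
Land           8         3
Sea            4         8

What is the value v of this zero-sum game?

Row minima: Land → 3, Sea → 4; maximin = 4.
Column maxima: Reinforce → 8, Withdraw → 8; minimax = 8.
4 ≠ 8, so there is no saddle point; optimal play is mixed.
Let the attacker play Land with probability p. Expected payoff against Reinforce: 8p + 4(1−p) = 4p + 4; against Withdraw: 3p + 8(1−p) = −5p + 8.
Setting these equal: 4p + 4 = −5p + 8 ⇒ 9p = 4 ⇒ p = 4/9, and the value is (4)·(4/9) + 4 = 52/9.
For the defender: with q = P(Reinforce), equating Land's and Sea's payoffs gives 5q + 3 = −4q + 8 ⇒ q = 5/9.

52/9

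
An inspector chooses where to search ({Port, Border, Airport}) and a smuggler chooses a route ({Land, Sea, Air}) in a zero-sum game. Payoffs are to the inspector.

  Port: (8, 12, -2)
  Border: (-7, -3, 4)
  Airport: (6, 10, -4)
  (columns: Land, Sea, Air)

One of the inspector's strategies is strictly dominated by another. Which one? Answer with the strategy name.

Airport

Port gives a strictly higher payoff than Airport against every column: 8 > 6, 12 > 10, -2 > -4.
So Airport is strictly dominated and the inspector never plays it.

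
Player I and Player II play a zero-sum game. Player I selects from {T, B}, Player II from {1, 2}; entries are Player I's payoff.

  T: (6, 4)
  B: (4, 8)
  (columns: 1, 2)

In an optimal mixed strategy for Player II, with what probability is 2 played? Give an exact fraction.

1/3

Row minima: T → 4, B → 4; maximin = 4.
Column maxima: 1 → 6, 2 → 8; minimax = 6.
4 ≠ 6, so there is no saddle point; optimal play is mixed.
Let Player I play T with probability p. Expected payoff against 1: 6p + 4(1−p) = 2p + 4; against 2: 4p + 8(1−p) = −4p + 8.
Setting these equal: 2p + 4 = −4p + 8 ⇒ 6p = 4 ⇒ p = 2/3, and the value is (2)·(2/3) + 4 = 16/3.
For Player II: with q = P(1), equating T's and B's payoffs gives 2q + 4 = −4q + 8 ⇒ q = 2/3.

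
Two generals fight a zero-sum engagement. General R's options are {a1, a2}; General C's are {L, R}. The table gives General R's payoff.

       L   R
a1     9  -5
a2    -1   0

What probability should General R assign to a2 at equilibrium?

Row minima: a1 → -5, a2 → -1; maximin = -1.
Column maxima: L → 9, R → 0; minimax = 0.
-1 ≠ 0, so there is no saddle point; optimal play is mixed.
Let General R play a1 with probability p. Expected payoff against L: 9p + (-1)(1−p) = 10p − 1; against R: (-5)p + 0(1−p) = −5p.
Setting these equal: 10p − 1 = −5p ⇒ 15p = 1 ⇒ p = 1/15, and the value is (10)·(1/15) − 1 = -1/3.
For General C: with q = P(L), equating a1's and a2's payoffs gives 14q − 5 = −q ⇒ q = 1/3.

14/15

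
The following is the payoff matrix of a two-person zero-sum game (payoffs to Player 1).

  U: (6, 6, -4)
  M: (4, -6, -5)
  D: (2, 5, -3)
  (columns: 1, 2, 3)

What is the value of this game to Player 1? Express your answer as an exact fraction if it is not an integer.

Row minima: U → -4, M → -6, D → -3; maximin = -3.
Column maxima: 1 → 6, 2 → 6, 3 → -3; minimax = -3.
Since maximin = minimax = -3, there is a saddle point and the value is -3.

-3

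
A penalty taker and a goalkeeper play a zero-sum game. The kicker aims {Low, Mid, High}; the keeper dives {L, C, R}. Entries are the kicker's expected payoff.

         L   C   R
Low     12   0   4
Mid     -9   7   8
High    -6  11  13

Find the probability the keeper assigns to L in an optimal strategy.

Row minima: Low → 0, Mid → -9, High → -6; maximin = 0.
Column maxima: L → 12, C → 11, R → 13; minimax = 11.
0 ≠ 11, so there is no saddle point; optimal play is mixed.
Mid is strictly dominated by High, so the kicker never plays it.
R is strictly dominated by C (it gives the kicker strictly more in every row), so the keeper never plays it.
On the remaining 2×2 (Low, High vs L, C):
Let the kicker play Low with probability p. Expected payoff against L: 12p + (-6)(1−p) = 18p − 6; against C: 0p + 11(1−p) = −11p + 11.
Setting these equal: 18p − 6 = −11p + 11 ⇒ 29p = 17 ⇒ p = 17/29, and the value is (18)·(17/29) − 6 = 132/29.
For the keeper: with q = P(L), equating Low's and High's payoffs gives 12q = −17q + 11 ⇒ q = 11/29.

11/29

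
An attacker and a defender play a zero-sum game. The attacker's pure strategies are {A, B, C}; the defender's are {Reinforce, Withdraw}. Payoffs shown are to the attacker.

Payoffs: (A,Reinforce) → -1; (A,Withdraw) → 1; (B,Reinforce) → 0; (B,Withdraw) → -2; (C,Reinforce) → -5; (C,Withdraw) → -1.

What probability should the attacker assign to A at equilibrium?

Row minima: A → -1, B → -2, C → -5; maximin = -1.
Column maxima: Reinforce → 0, Withdraw → 1; minimax = 0.
-1 ≠ 0, so there is no saddle point; optimal play is mixed.
C is strictly dominated by A, so the attacker never plays it.
On the remaining 2×2 (A, B vs Reinforce, Withdraw):
Let the attacker play A with probability p. Expected payoff against Reinforce: (-1)p + 0(1−p) = −p; against Withdraw: 1p + (-2)(1−p) = 3p − 2.
Setting these equal: −p = 3p − 2 ⇒ −4p = -2 ⇒ p = 1/2, and the value is (-1)·(1/2) = -1/2.
For the defender: with q = P(Reinforce), equating A's and B's payoffs gives −2q + 1 = 2q − 2 ⇒ q = 3/4.

1/2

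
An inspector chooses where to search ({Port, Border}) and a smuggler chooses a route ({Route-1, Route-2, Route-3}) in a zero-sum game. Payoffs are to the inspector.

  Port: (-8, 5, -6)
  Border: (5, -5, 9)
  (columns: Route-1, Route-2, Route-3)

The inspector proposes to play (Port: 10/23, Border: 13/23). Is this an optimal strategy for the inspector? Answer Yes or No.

Yes

Against Route-1 this mix gives (10/23)·(-8) + (13/23)·5 = -15/23.
Against Route-2 this mix gives (10/23)·5 + (13/23)·(-5) = -15/23.
Against Route-3 this mix gives (10/23)·(-6) + (13/23)·9 = 57/23.
All of the smuggler's active replies (Route-1, Route-2) yield -15/23, and no column does worse for the inspector. The mix makes the smuggler indifferent and guarantees -15/23, so it is optimal.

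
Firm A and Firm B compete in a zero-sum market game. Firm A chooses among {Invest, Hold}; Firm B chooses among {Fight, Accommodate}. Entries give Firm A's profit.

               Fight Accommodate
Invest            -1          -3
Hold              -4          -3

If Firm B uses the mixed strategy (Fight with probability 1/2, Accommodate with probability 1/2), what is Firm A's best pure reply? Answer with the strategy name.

Expected payoff of Invest: (1/2)·(-1) + (1/2)·(-3) = -2.
Expected payoff of Hold: (1/2)·(-4) + (1/2)·(-3) = -7/2.
The largest is -2, so Firm A's best response is Invest.

Invest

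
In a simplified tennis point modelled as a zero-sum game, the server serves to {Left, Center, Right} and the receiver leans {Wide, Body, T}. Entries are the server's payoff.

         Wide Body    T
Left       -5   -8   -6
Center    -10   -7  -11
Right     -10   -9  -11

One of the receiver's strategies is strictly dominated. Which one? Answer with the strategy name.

T holds the server's payoff strictly below Wide in every row: -6 < -5, -11 < -10, -11 < -10.
So Wide is strictly dominated for the receiver.

Wide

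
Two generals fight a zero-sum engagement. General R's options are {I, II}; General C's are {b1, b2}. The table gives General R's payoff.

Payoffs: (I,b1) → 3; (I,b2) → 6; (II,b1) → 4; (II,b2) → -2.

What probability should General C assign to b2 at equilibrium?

1/9

Row minima: I → 3, II → -2; maximin = 3.
Column maxima: b1 → 4, b2 → 6; minimax = 4.
3 ≠ 4, so there is no saddle point; optimal play is mixed.
Let General R play I with probability p. Expected payoff against b1: 3p + 4(1−p) = −p + 4; against b2: 6p + (-2)(1−p) = 8p − 2.
Setting these equal: −p + 4 = 8p − 2 ⇒ −9p = -6 ⇒ p = 2/3, and the value is (-1)·(2/3) + 4 = 10/3.
For General C: with q = P(b1), equating I's and II's payoffs gives −3q + 6 = 6q − 2 ⇒ q = 8/9.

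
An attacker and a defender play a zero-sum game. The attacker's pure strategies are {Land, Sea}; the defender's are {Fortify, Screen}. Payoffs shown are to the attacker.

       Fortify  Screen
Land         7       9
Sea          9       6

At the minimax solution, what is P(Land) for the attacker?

3/5

Row minima: Land → 7, Sea → 6; maximin = 7.
Column maxima: Fortify → 9, Screen → 9; minimax = 9.
7 ≠ 9, so there is no saddle point; optimal play is mixed.
Let the attacker play Land with probability p. Expected payoff against Fortify: 7p + 9(1−p) = −2p + 9; against Screen: 9p + 6(1−p) = 3p + 6.
Setting these equal: −2p + 9 = 3p + 6 ⇒ −5p = -3 ⇒ p = 3/5, and the value is (-2)·(3/5) + 9 = 39/5.
For the defender: with q = P(Fortify), equating Land's and Sea's payoffs gives −2q + 9 = 3q + 6 ⇒ q = 3/5.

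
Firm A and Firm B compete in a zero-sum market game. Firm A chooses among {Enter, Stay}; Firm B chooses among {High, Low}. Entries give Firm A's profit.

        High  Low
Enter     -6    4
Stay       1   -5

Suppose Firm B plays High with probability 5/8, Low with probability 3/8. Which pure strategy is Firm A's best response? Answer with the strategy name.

Expected payoff of Enter: (5/8)·(-6) + (3/8)·4 = -9/4.
Expected payoff of Stay: (5/8)·1 + (3/8)·(-5) = -5/4.
The largest is -5/4, so Firm A's best response is Stay.

Stay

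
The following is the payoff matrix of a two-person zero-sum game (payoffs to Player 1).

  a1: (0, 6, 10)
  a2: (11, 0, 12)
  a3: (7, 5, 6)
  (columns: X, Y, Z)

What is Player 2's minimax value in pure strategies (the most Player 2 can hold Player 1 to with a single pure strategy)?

6

Column maxima: X → 11, Y → 6, Z → 12.
The smallest of these is 6.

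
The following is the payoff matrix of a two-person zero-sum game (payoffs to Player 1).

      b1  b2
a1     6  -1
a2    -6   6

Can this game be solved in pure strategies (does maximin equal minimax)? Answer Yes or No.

Row minima: a1 → -1, a2 → -6; maximin = -1.
Column maxima: b1 → 6, b2 → 6; minimax = 6.
-1 ≠ 6, so no pure-strategy equilibrium exists.

No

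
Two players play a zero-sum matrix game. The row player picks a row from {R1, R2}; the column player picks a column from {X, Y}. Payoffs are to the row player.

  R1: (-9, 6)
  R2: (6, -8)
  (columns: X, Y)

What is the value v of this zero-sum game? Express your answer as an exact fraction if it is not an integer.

Row minima: R1 → -9, R2 → -8; maximin = -8.
Column maxima: X → 6, Y → 6; minimax = 6.
-8 ≠ 6, so there is no saddle point; optimal play is mixed.
Let the row player play R1 with probability p. Expected payoff against X: (-9)p + 6(1−p) = −15p + 6; against Y: 6p + (-8)(1−p) = 14p − 8.
Setting these equal: −15p + 6 = 14p − 8 ⇒ −29p = -14 ⇒ p = 14/29, and the value is (-15)·(14/29) + 6 = -36/29.
For the column player: with q = P(X), equating R1's and R2's payoffs gives −15q + 6 = 14q − 8 ⇒ q = 14/29.

-36/29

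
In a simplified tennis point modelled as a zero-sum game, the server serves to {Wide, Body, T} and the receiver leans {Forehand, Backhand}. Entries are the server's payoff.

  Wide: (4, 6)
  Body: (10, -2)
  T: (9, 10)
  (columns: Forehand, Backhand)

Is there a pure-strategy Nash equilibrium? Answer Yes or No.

No

Row minima: Wide → 4, Body → -2, T → 9; maximin = 9.
Column maxima: Forehand → 10, Backhand → 10; minimax = 10.
9 ≠ 10, so no pure-strategy equilibrium exists.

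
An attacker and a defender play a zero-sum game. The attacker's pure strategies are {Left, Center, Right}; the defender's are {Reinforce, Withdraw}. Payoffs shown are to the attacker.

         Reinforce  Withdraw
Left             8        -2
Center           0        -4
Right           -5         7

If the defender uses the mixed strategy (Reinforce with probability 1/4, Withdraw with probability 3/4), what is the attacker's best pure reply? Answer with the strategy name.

Expected payoff of Left: (1/4)·8 + (3/4)·(-2) = 1/2.
Expected payoff of Center: (1/4)·0 + (3/4)·(-4) = -3.
Expected payoff of Right: (1/4)·(-5) + (3/4)·7 = 4.
The largest is 4, so the attacker's best response is Right.

Right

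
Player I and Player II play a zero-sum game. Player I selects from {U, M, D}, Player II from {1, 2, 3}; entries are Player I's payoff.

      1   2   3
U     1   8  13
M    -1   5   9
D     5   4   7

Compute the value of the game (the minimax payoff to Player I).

Row minima: U → 1, M → -1, D → 4; maximin = 4.
Column maxima: 1 → 5, 2 → 8, 3 → 13; minimax = 5.
4 ≠ 5, so there is no saddle point; optimal play is mixed.
M is strictly dominated by U, so Player I never plays it.
3 is strictly dominated by 1 (it gives Player I strictly more in every row), so Player II never plays it.
On the remaining 2×2 (U, D vs 1, 2):
Let Player I play U with probability p. Expected payoff against 1: 1p + 5(1−p) = −4p + 5; against 2: 8p + 4(1−p) = 4p + 4.
Setting these equal: −4p + 5 = 4p + 4 ⇒ −8p = -1 ⇒ p = 1/8, and the value is (-4)·(1/8) + 5 = 9/2.
For Player II: with q = P(1), equating U's and D's payoffs gives −7q + 8 = q + 4 ⇒ q = 1/2.

9/2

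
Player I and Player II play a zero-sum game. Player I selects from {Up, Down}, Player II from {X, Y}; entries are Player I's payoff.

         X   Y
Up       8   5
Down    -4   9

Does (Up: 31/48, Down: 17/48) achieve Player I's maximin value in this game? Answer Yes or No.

No

Against X this mix gives (31/48)·8 + (17/48)·(-4) = 15/4.
Against Y this mix gives (31/48)·5 + (17/48)·9 = 77/12.
Player II will play X, holding Player I to 15/4. Shifting weight toward the row that does better against X would raise this floor (the equalizing mix achieves 23/4 against both X and Y), so the proposed strategy is not optimal.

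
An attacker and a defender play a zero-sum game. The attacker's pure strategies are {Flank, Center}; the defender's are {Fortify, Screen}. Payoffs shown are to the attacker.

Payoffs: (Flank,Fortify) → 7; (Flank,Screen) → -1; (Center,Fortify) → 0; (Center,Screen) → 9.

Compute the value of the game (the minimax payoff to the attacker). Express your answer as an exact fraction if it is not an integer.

63/17

Row minima: Flank → -1, Center → 0; maximin = 0.
Column maxima: Fortify → 7, Screen → 9; minimax = 7.
0 ≠ 7, so there is no saddle point; optimal play is mixed.
Let the attacker play Flank with probability p. Expected payoff against Fortify: 7p + 0(1−p) = 7p; against Screen: (-1)p + 9(1−p) = −10p + 9.
Setting these equal: 7p = −10p + 9 ⇒ 17p = 9 ⇒ p = 9/17, and the value is (7)·(9/17) = 63/17.
For the defender: with q = P(Fortify), equating Flank's and Center's payoffs gives 8q − 1 = −9q + 9 ⇒ q = 10/17.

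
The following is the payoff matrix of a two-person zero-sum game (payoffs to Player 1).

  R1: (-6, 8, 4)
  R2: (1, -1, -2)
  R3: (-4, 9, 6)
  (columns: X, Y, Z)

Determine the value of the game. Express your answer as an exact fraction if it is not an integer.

-2/13

Row minima: R1 → -6, R2 → -2, R3 → -4; maximin = -2.
Column maxima: X → 1, Y → 9, Z → 6; minimax = 1.
-2 ≠ 1, so there is no saddle point; optimal play is mixed.
R1 is strictly dominated by R3, so Player 1 never plays it.
Y is strictly dominated by Z (it gives Player 1 strictly more in every row), so Player 2 never plays it.
On the remaining 2×2 (R2, R3 vs X, Z):
Let Player 1 play R2 with probability p. Expected payoff against X: 1p + (-4)(1−p) = 5p − 4; against Z: (-2)p + 6(1−p) = −8p + 6.
Setting these equal: 5p − 4 = −8p + 6 ⇒ 13p = 10 ⇒ p = 10/13, and the value is (5)·(10/13) − 4 = -2/13.
For Player 2: with q = P(X), equating R2's and R3's payoffs gives 3q − 2 = −10q + 6 ⇒ q = 8/13.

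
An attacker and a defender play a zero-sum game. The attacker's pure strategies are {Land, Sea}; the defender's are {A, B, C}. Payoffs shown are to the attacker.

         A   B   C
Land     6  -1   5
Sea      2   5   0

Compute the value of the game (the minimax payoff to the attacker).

25/11

Row minima: Land → -1, Sea → 0; maximin = 0.
Column maxima: A → 6, B → 5, C → 5; minimax = 5.
0 ≠ 5, so there is no saddle point; optimal play is mixed.
A is strictly dominated by C (it gives the attacker strictly more in every row), so the defender never plays it.
On the remaining 2×2 (Land, Sea vs B, C):
Let the attacker play Land with probability p. Expected payoff against B: (-1)p + 5(1−p) = −6p + 5; against C: 5p + 0(1−p) = 5p.
Setting these equal: −6p + 5 = 5p ⇒ −11p = -5 ⇒ p = 5/11, and the value is (-6)·(5/11) + 5 = 25/11.
For the defender: with q = P(B), equating Land's and Sea's payoffs gives −6q + 5 = 5q ⇒ q = 5/11.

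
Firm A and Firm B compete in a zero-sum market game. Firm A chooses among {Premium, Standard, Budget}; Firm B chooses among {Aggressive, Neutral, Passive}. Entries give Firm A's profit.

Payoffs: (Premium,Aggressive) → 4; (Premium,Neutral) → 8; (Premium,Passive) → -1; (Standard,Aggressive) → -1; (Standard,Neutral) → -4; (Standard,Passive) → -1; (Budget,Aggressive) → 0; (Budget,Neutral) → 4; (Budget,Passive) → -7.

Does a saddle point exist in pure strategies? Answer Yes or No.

Yes

Row minima: Premium → -1, Standard → -4, Budget → -7; maximin = -1.
Column maxima: Aggressive → 4, Neutral → 8, Passive → -1; minimax = -1.
maximin = minimax = -1, so a saddle point exists.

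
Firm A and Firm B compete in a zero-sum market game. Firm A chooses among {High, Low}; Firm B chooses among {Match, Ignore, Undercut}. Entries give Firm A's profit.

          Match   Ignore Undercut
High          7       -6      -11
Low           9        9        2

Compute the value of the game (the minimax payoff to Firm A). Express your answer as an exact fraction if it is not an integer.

Row minima: High → -11, Low → 2; maximin = 2.
Column maxima: Match → 9, Ignore → 9, Undercut → 2; minimax = 2.
Since maximin = minimax = 2, there is a saddle point and the value is 2.

2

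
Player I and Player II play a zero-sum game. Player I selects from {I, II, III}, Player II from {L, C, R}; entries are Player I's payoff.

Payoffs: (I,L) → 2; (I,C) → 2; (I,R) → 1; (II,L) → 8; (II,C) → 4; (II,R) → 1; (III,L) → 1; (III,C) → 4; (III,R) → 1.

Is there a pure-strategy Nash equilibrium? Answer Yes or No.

Yes

Row minima: I → 1, II → 1, III → 1; maximin = 1.
Column maxima: L → 8, C → 4, R → 1; minimax = 1.
maximin = minimax = 1, so a saddle point exists.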